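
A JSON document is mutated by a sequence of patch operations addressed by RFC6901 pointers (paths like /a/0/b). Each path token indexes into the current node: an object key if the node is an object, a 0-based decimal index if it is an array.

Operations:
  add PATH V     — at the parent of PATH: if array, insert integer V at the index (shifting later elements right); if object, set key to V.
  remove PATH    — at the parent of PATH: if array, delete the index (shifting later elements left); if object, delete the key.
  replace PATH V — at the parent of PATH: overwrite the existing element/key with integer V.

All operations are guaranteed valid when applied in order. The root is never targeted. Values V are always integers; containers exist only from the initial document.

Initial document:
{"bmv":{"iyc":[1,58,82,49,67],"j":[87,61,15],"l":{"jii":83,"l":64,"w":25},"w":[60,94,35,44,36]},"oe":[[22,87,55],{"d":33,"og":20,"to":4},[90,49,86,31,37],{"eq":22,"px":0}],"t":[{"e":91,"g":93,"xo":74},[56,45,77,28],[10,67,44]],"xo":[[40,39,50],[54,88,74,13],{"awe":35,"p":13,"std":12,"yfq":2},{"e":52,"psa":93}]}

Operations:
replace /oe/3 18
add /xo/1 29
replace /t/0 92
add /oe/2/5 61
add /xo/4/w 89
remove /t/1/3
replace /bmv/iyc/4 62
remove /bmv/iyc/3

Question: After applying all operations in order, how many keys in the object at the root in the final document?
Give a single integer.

Answer: 4

Derivation:
After op 1 (replace /oe/3 18): {"bmv":{"iyc":[1,58,82,49,67],"j":[87,61,15],"l":{"jii":83,"l":64,"w":25},"w":[60,94,35,44,36]},"oe":[[22,87,55],{"d":33,"og":20,"to":4},[90,49,86,31,37],18],"t":[{"e":91,"g":93,"xo":74},[56,45,77,28],[10,67,44]],"xo":[[40,39,50],[54,88,74,13],{"awe":35,"p":13,"std":12,"yfq":2},{"e":52,"psa":93}]}
After op 2 (add /xo/1 29): {"bmv":{"iyc":[1,58,82,49,67],"j":[87,61,15],"l":{"jii":83,"l":64,"w":25},"w":[60,94,35,44,36]},"oe":[[22,87,55],{"d":33,"og":20,"to":4},[90,49,86,31,37],18],"t":[{"e":91,"g":93,"xo":74},[56,45,77,28],[10,67,44]],"xo":[[40,39,50],29,[54,88,74,13],{"awe":35,"p":13,"std":12,"yfq":2},{"e":52,"psa":93}]}
After op 3 (replace /t/0 92): {"bmv":{"iyc":[1,58,82,49,67],"j":[87,61,15],"l":{"jii":83,"l":64,"w":25},"w":[60,94,35,44,36]},"oe":[[22,87,55],{"d":33,"og":20,"to":4},[90,49,86,31,37],18],"t":[92,[56,45,77,28],[10,67,44]],"xo":[[40,39,50],29,[54,88,74,13],{"awe":35,"p":13,"std":12,"yfq":2},{"e":52,"psa":93}]}
After op 4 (add /oe/2/5 61): {"bmv":{"iyc":[1,58,82,49,67],"j":[87,61,15],"l":{"jii":83,"l":64,"w":25},"w":[60,94,35,44,36]},"oe":[[22,87,55],{"d":33,"og":20,"to":4},[90,49,86,31,37,61],18],"t":[92,[56,45,77,28],[10,67,44]],"xo":[[40,39,50],29,[54,88,74,13],{"awe":35,"p":13,"std":12,"yfq":2},{"e":52,"psa":93}]}
After op 5 (add /xo/4/w 89): {"bmv":{"iyc":[1,58,82,49,67],"j":[87,61,15],"l":{"jii":83,"l":64,"w":25},"w":[60,94,35,44,36]},"oe":[[22,87,55],{"d":33,"og":20,"to":4},[90,49,86,31,37,61],18],"t":[92,[56,45,77,28],[10,67,44]],"xo":[[40,39,50],29,[54,88,74,13],{"awe":35,"p":13,"std":12,"yfq":2},{"e":52,"psa":93,"w":89}]}
After op 6 (remove /t/1/3): {"bmv":{"iyc":[1,58,82,49,67],"j":[87,61,15],"l":{"jii":83,"l":64,"w":25},"w":[60,94,35,44,36]},"oe":[[22,87,55],{"d":33,"og":20,"to":4},[90,49,86,31,37,61],18],"t":[92,[56,45,77],[10,67,44]],"xo":[[40,39,50],29,[54,88,74,13],{"awe":35,"p":13,"std":12,"yfq":2},{"e":52,"psa":93,"w":89}]}
After op 7 (replace /bmv/iyc/4 62): {"bmv":{"iyc":[1,58,82,49,62],"j":[87,61,15],"l":{"jii":83,"l":64,"w":25},"w":[60,94,35,44,36]},"oe":[[22,87,55],{"d":33,"og":20,"to":4},[90,49,86,31,37,61],18],"t":[92,[56,45,77],[10,67,44]],"xo":[[40,39,50],29,[54,88,74,13],{"awe":35,"p":13,"std":12,"yfq":2},{"e":52,"psa":93,"w":89}]}
After op 8 (remove /bmv/iyc/3): {"bmv":{"iyc":[1,58,82,62],"j":[87,61,15],"l":{"jii":83,"l":64,"w":25},"w":[60,94,35,44,36]},"oe":[[22,87,55],{"d":33,"og":20,"to":4},[90,49,86,31,37,61],18],"t":[92,[56,45,77],[10,67,44]],"xo":[[40,39,50],29,[54,88,74,13],{"awe":35,"p":13,"std":12,"yfq":2},{"e":52,"psa":93,"w":89}]}
Size at the root: 4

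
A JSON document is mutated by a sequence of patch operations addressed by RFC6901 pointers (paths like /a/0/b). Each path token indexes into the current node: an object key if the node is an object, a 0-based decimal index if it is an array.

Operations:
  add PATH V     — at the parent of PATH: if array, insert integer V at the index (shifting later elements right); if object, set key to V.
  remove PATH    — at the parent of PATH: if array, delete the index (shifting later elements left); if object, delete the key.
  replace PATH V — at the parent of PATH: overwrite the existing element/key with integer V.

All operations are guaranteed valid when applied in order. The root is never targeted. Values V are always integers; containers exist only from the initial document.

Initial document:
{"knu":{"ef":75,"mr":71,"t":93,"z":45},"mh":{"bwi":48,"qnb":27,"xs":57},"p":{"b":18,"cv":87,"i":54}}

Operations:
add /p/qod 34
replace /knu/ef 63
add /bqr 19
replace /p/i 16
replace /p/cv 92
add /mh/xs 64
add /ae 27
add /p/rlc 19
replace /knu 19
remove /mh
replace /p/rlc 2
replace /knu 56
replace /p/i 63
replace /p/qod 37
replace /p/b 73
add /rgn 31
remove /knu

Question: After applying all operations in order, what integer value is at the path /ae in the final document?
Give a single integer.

Answer: 27

Derivation:
After op 1 (add /p/qod 34): {"knu":{"ef":75,"mr":71,"t":93,"z":45},"mh":{"bwi":48,"qnb":27,"xs":57},"p":{"b":18,"cv":87,"i":54,"qod":34}}
After op 2 (replace /knu/ef 63): {"knu":{"ef":63,"mr":71,"t":93,"z":45},"mh":{"bwi":48,"qnb":27,"xs":57},"p":{"b":18,"cv":87,"i":54,"qod":34}}
After op 3 (add /bqr 19): {"bqr":19,"knu":{"ef":63,"mr":71,"t":93,"z":45},"mh":{"bwi":48,"qnb":27,"xs":57},"p":{"b":18,"cv":87,"i":54,"qod":34}}
After op 4 (replace /p/i 16): {"bqr":19,"knu":{"ef":63,"mr":71,"t":93,"z":45},"mh":{"bwi":48,"qnb":27,"xs":57},"p":{"b":18,"cv":87,"i":16,"qod":34}}
After op 5 (replace /p/cv 92): {"bqr":19,"knu":{"ef":63,"mr":71,"t":93,"z":45},"mh":{"bwi":48,"qnb":27,"xs":57},"p":{"b":18,"cv":92,"i":16,"qod":34}}
After op 6 (add /mh/xs 64): {"bqr":19,"knu":{"ef":63,"mr":71,"t":93,"z":45},"mh":{"bwi":48,"qnb":27,"xs":64},"p":{"b":18,"cv":92,"i":16,"qod":34}}
After op 7 (add /ae 27): {"ae":27,"bqr":19,"knu":{"ef":63,"mr":71,"t":93,"z":45},"mh":{"bwi":48,"qnb":27,"xs":64},"p":{"b":18,"cv":92,"i":16,"qod":34}}
After op 8 (add /p/rlc 19): {"ae":27,"bqr":19,"knu":{"ef":63,"mr":71,"t":93,"z":45},"mh":{"bwi":48,"qnb":27,"xs":64},"p":{"b":18,"cv":92,"i":16,"qod":34,"rlc":19}}
After op 9 (replace /knu 19): {"ae":27,"bqr":19,"knu":19,"mh":{"bwi":48,"qnb":27,"xs":64},"p":{"b":18,"cv":92,"i":16,"qod":34,"rlc":19}}
After op 10 (remove /mh): {"ae":27,"bqr":19,"knu":19,"p":{"b":18,"cv":92,"i":16,"qod":34,"rlc":19}}
After op 11 (replace /p/rlc 2): {"ae":27,"bqr":19,"knu":19,"p":{"b":18,"cv":92,"i":16,"qod":34,"rlc":2}}
After op 12 (replace /knu 56): {"ae":27,"bqr":19,"knu":56,"p":{"b":18,"cv":92,"i":16,"qod":34,"rlc":2}}
After op 13 (replace /p/i 63): {"ae":27,"bqr":19,"knu":56,"p":{"b":18,"cv":92,"i":63,"qod":34,"rlc":2}}
After op 14 (replace /p/qod 37): {"ae":27,"bqr":19,"knu":56,"p":{"b":18,"cv":92,"i":63,"qod":37,"rlc":2}}
After op 15 (replace /p/b 73): {"ae":27,"bqr":19,"knu":56,"p":{"b":73,"cv":92,"i":63,"qod":37,"rlc":2}}
After op 16 (add /rgn 31): {"ae":27,"bqr":19,"knu":56,"p":{"b":73,"cv":92,"i":63,"qod":37,"rlc":2},"rgn":31}
After op 17 (remove /knu): {"ae":27,"bqr":19,"p":{"b":73,"cv":92,"i":63,"qod":37,"rlc":2},"rgn":31}
Value at /ae: 27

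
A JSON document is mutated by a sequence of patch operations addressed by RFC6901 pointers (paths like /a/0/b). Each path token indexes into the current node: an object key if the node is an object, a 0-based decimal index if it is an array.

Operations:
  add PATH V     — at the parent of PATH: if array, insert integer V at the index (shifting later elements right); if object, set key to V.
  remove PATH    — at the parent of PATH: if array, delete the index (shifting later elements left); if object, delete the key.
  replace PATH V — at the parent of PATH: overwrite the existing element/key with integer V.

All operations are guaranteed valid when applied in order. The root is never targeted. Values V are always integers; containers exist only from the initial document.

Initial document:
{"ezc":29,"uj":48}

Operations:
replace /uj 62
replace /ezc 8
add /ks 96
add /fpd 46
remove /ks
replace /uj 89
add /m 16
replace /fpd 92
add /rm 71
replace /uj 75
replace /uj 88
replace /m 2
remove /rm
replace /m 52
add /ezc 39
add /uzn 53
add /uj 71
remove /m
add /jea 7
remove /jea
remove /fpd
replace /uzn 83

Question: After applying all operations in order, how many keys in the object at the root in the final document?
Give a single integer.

After op 1 (replace /uj 62): {"ezc":29,"uj":62}
After op 2 (replace /ezc 8): {"ezc":8,"uj":62}
After op 3 (add /ks 96): {"ezc":8,"ks":96,"uj":62}
After op 4 (add /fpd 46): {"ezc":8,"fpd":46,"ks":96,"uj":62}
After op 5 (remove /ks): {"ezc":8,"fpd":46,"uj":62}
After op 6 (replace /uj 89): {"ezc":8,"fpd":46,"uj":89}
After op 7 (add /m 16): {"ezc":8,"fpd":46,"m":16,"uj":89}
After op 8 (replace /fpd 92): {"ezc":8,"fpd":92,"m":16,"uj":89}
After op 9 (add /rm 71): {"ezc":8,"fpd":92,"m":16,"rm":71,"uj":89}
After op 10 (replace /uj 75): {"ezc":8,"fpd":92,"m":16,"rm":71,"uj":75}
After op 11 (replace /uj 88): {"ezc":8,"fpd":92,"m":16,"rm":71,"uj":88}
After op 12 (replace /m 2): {"ezc":8,"fpd":92,"m":2,"rm":71,"uj":88}
After op 13 (remove /rm): {"ezc":8,"fpd":92,"m":2,"uj":88}
After op 14 (replace /m 52): {"ezc":8,"fpd":92,"m":52,"uj":88}
After op 15 (add /ezc 39): {"ezc":39,"fpd":92,"m":52,"uj":88}
After op 16 (add /uzn 53): {"ezc":39,"fpd":92,"m":52,"uj":88,"uzn":53}
After op 17 (add /uj 71): {"ezc":39,"fpd":92,"m":52,"uj":71,"uzn":53}
After op 18 (remove /m): {"ezc":39,"fpd":92,"uj":71,"uzn":53}
After op 19 (add /jea 7): {"ezc":39,"fpd":92,"jea":7,"uj":71,"uzn":53}
After op 20 (remove /jea): {"ezc":39,"fpd":92,"uj":71,"uzn":53}
After op 21 (remove /fpd): {"ezc":39,"uj":71,"uzn":53}
After op 22 (replace /uzn 83): {"ezc":39,"uj":71,"uzn":83}
Size at the root: 3

Answer: 3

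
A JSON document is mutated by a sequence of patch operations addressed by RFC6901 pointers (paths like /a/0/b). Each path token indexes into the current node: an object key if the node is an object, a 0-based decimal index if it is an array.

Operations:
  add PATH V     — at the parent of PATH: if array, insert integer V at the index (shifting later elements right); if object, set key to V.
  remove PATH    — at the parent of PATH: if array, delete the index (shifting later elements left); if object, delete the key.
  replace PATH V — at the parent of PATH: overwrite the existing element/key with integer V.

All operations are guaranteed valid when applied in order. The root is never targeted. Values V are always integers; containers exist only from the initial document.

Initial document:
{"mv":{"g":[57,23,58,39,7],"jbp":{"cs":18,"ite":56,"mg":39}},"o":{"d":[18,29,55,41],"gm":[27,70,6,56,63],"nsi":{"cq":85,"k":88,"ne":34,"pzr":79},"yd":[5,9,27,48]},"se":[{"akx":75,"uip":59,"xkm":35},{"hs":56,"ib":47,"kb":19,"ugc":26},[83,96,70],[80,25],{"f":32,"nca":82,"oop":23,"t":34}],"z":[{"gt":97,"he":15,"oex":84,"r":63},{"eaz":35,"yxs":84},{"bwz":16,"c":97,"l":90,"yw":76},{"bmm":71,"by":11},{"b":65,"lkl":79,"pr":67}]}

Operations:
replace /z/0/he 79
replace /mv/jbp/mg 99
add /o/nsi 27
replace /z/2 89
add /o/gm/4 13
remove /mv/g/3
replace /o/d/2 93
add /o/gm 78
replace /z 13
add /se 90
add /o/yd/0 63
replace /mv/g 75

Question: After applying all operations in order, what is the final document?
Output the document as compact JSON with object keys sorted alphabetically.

Answer: {"mv":{"g":75,"jbp":{"cs":18,"ite":56,"mg":99}},"o":{"d":[18,29,93,41],"gm":78,"nsi":27,"yd":[63,5,9,27,48]},"se":90,"z":13}

Derivation:
After op 1 (replace /z/0/he 79): {"mv":{"g":[57,23,58,39,7],"jbp":{"cs":18,"ite":56,"mg":39}},"o":{"d":[18,29,55,41],"gm":[27,70,6,56,63],"nsi":{"cq":85,"k":88,"ne":34,"pzr":79},"yd":[5,9,27,48]},"se":[{"akx":75,"uip":59,"xkm":35},{"hs":56,"ib":47,"kb":19,"ugc":26},[83,96,70],[80,25],{"f":32,"nca":82,"oop":23,"t":34}],"z":[{"gt":97,"he":79,"oex":84,"r":63},{"eaz":35,"yxs":84},{"bwz":16,"c":97,"l":90,"yw":76},{"bmm":71,"by":11},{"b":65,"lkl":79,"pr":67}]}
After op 2 (replace /mv/jbp/mg 99): {"mv":{"g":[57,23,58,39,7],"jbp":{"cs":18,"ite":56,"mg":99}},"o":{"d":[18,29,55,41],"gm":[27,70,6,56,63],"nsi":{"cq":85,"k":88,"ne":34,"pzr":79},"yd":[5,9,27,48]},"se":[{"akx":75,"uip":59,"xkm":35},{"hs":56,"ib":47,"kb":19,"ugc":26},[83,96,70],[80,25],{"f":32,"nca":82,"oop":23,"t":34}],"z":[{"gt":97,"he":79,"oex":84,"r":63},{"eaz":35,"yxs":84},{"bwz":16,"c":97,"l":90,"yw":76},{"bmm":71,"by":11},{"b":65,"lkl":79,"pr":67}]}
After op 3 (add /o/nsi 27): {"mv":{"g":[57,23,58,39,7],"jbp":{"cs":18,"ite":56,"mg":99}},"o":{"d":[18,29,55,41],"gm":[27,70,6,56,63],"nsi":27,"yd":[5,9,27,48]},"se":[{"akx":75,"uip":59,"xkm":35},{"hs":56,"ib":47,"kb":19,"ugc":26},[83,96,70],[80,25],{"f":32,"nca":82,"oop":23,"t":34}],"z":[{"gt":97,"he":79,"oex":84,"r":63},{"eaz":35,"yxs":84},{"bwz":16,"c":97,"l":90,"yw":76},{"bmm":71,"by":11},{"b":65,"lkl":79,"pr":67}]}
After op 4 (replace /z/2 89): {"mv":{"g":[57,23,58,39,7],"jbp":{"cs":18,"ite":56,"mg":99}},"o":{"d":[18,29,55,41],"gm":[27,70,6,56,63],"nsi":27,"yd":[5,9,27,48]},"se":[{"akx":75,"uip":59,"xkm":35},{"hs":56,"ib":47,"kb":19,"ugc":26},[83,96,70],[80,25],{"f":32,"nca":82,"oop":23,"t":34}],"z":[{"gt":97,"he":79,"oex":84,"r":63},{"eaz":35,"yxs":84},89,{"bmm":71,"by":11},{"b":65,"lkl":79,"pr":67}]}
After op 5 (add /o/gm/4 13): {"mv":{"g":[57,23,58,39,7],"jbp":{"cs":18,"ite":56,"mg":99}},"o":{"d":[18,29,55,41],"gm":[27,70,6,56,13,63],"nsi":27,"yd":[5,9,27,48]},"se":[{"akx":75,"uip":59,"xkm":35},{"hs":56,"ib":47,"kb":19,"ugc":26},[83,96,70],[80,25],{"f":32,"nca":82,"oop":23,"t":34}],"z":[{"gt":97,"he":79,"oex":84,"r":63},{"eaz":35,"yxs":84},89,{"bmm":71,"by":11},{"b":65,"lkl":79,"pr":67}]}
After op 6 (remove /mv/g/3): {"mv":{"g":[57,23,58,7],"jbp":{"cs":18,"ite":56,"mg":99}},"o":{"d":[18,29,55,41],"gm":[27,70,6,56,13,63],"nsi":27,"yd":[5,9,27,48]},"se":[{"akx":75,"uip":59,"xkm":35},{"hs":56,"ib":47,"kb":19,"ugc":26},[83,96,70],[80,25],{"f":32,"nca":82,"oop":23,"t":34}],"z":[{"gt":97,"he":79,"oex":84,"r":63},{"eaz":35,"yxs":84},89,{"bmm":71,"by":11},{"b":65,"lkl":79,"pr":67}]}
After op 7 (replace /o/d/2 93): {"mv":{"g":[57,23,58,7],"jbp":{"cs":18,"ite":56,"mg":99}},"o":{"d":[18,29,93,41],"gm":[27,70,6,56,13,63],"nsi":27,"yd":[5,9,27,48]},"se":[{"akx":75,"uip":59,"xkm":35},{"hs":56,"ib":47,"kb":19,"ugc":26},[83,96,70],[80,25],{"f":32,"nca":82,"oop":23,"t":34}],"z":[{"gt":97,"he":79,"oex":84,"r":63},{"eaz":35,"yxs":84},89,{"bmm":71,"by":11},{"b":65,"lkl":79,"pr":67}]}
After op 8 (add /o/gm 78): {"mv":{"g":[57,23,58,7],"jbp":{"cs":18,"ite":56,"mg":99}},"o":{"d":[18,29,93,41],"gm":78,"nsi":27,"yd":[5,9,27,48]},"se":[{"akx":75,"uip":59,"xkm":35},{"hs":56,"ib":47,"kb":19,"ugc":26},[83,96,70],[80,25],{"f":32,"nca":82,"oop":23,"t":34}],"z":[{"gt":97,"he":79,"oex":84,"r":63},{"eaz":35,"yxs":84},89,{"bmm":71,"by":11},{"b":65,"lkl":79,"pr":67}]}
After op 9 (replace /z 13): {"mv":{"g":[57,23,58,7],"jbp":{"cs":18,"ite":56,"mg":99}},"o":{"d":[18,29,93,41],"gm":78,"nsi":27,"yd":[5,9,27,48]},"se":[{"akx":75,"uip":59,"xkm":35},{"hs":56,"ib":47,"kb":19,"ugc":26},[83,96,70],[80,25],{"f":32,"nca":82,"oop":23,"t":34}],"z":13}
After op 10 (add /se 90): {"mv":{"g":[57,23,58,7],"jbp":{"cs":18,"ite":56,"mg":99}},"o":{"d":[18,29,93,41],"gm":78,"nsi":27,"yd":[5,9,27,48]},"se":90,"z":13}
After op 11 (add /o/yd/0 63): {"mv":{"g":[57,23,58,7],"jbp":{"cs":18,"ite":56,"mg":99}},"o":{"d":[18,29,93,41],"gm":78,"nsi":27,"yd":[63,5,9,27,48]},"se":90,"z":13}
After op 12 (replace /mv/g 75): {"mv":{"g":75,"jbp":{"cs":18,"ite":56,"mg":99}},"o":{"d":[18,29,93,41],"gm":78,"nsi":27,"yd":[63,5,9,27,48]},"se":90,"z":13}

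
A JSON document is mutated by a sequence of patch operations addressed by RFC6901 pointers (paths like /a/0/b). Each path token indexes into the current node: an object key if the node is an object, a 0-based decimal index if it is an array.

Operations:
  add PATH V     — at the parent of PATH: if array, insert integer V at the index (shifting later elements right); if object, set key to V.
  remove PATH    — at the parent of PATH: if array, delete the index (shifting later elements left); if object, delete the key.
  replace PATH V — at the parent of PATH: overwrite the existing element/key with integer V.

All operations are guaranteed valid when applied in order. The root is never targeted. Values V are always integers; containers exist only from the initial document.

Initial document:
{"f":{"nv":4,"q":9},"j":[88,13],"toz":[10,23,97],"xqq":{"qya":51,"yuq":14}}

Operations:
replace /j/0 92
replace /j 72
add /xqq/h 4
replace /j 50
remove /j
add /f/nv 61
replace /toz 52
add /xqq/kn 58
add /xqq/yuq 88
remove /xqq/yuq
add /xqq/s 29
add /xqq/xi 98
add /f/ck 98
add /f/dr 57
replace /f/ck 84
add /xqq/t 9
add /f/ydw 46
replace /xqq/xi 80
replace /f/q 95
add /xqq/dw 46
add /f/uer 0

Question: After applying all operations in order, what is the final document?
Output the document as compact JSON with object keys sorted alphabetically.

Answer: {"f":{"ck":84,"dr":57,"nv":61,"q":95,"uer":0,"ydw":46},"toz":52,"xqq":{"dw":46,"h":4,"kn":58,"qya":51,"s":29,"t":9,"xi":80}}

Derivation:
After op 1 (replace /j/0 92): {"f":{"nv":4,"q":9},"j":[92,13],"toz":[10,23,97],"xqq":{"qya":51,"yuq":14}}
After op 2 (replace /j 72): {"f":{"nv":4,"q":9},"j":72,"toz":[10,23,97],"xqq":{"qya":51,"yuq":14}}
After op 3 (add /xqq/h 4): {"f":{"nv":4,"q":9},"j":72,"toz":[10,23,97],"xqq":{"h":4,"qya":51,"yuq":14}}
After op 4 (replace /j 50): {"f":{"nv":4,"q":9},"j":50,"toz":[10,23,97],"xqq":{"h":4,"qya":51,"yuq":14}}
After op 5 (remove /j): {"f":{"nv":4,"q":9},"toz":[10,23,97],"xqq":{"h":4,"qya":51,"yuq":14}}
After op 6 (add /f/nv 61): {"f":{"nv":61,"q":9},"toz":[10,23,97],"xqq":{"h":4,"qya":51,"yuq":14}}
After op 7 (replace /toz 52): {"f":{"nv":61,"q":9},"toz":52,"xqq":{"h":4,"qya":51,"yuq":14}}
After op 8 (add /xqq/kn 58): {"f":{"nv":61,"q":9},"toz":52,"xqq":{"h":4,"kn":58,"qya":51,"yuq":14}}
After op 9 (add /xqq/yuq 88): {"f":{"nv":61,"q":9},"toz":52,"xqq":{"h":4,"kn":58,"qya":51,"yuq":88}}
After op 10 (remove /xqq/yuq): {"f":{"nv":61,"q":9},"toz":52,"xqq":{"h":4,"kn":58,"qya":51}}
After op 11 (add /xqq/s 29): {"f":{"nv":61,"q":9},"toz":52,"xqq":{"h":4,"kn":58,"qya":51,"s":29}}
After op 12 (add /xqq/xi 98): {"f":{"nv":61,"q":9},"toz":52,"xqq":{"h":4,"kn":58,"qya":51,"s":29,"xi":98}}
After op 13 (add /f/ck 98): {"f":{"ck":98,"nv":61,"q":9},"toz":52,"xqq":{"h":4,"kn":58,"qya":51,"s":29,"xi":98}}
After op 14 (add /f/dr 57): {"f":{"ck":98,"dr":57,"nv":61,"q":9},"toz":52,"xqq":{"h":4,"kn":58,"qya":51,"s":29,"xi":98}}
After op 15 (replace /f/ck 84): {"f":{"ck":84,"dr":57,"nv":61,"q":9},"toz":52,"xqq":{"h":4,"kn":58,"qya":51,"s":29,"xi":98}}
After op 16 (add /xqq/t 9): {"f":{"ck":84,"dr":57,"nv":61,"q":9},"toz":52,"xqq":{"h":4,"kn":58,"qya":51,"s":29,"t":9,"xi":98}}
After op 17 (add /f/ydw 46): {"f":{"ck":84,"dr":57,"nv":61,"q":9,"ydw":46},"toz":52,"xqq":{"h":4,"kn":58,"qya":51,"s":29,"t":9,"xi":98}}
After op 18 (replace /xqq/xi 80): {"f":{"ck":84,"dr":57,"nv":61,"q":9,"ydw":46},"toz":52,"xqq":{"h":4,"kn":58,"qya":51,"s":29,"t":9,"xi":80}}
After op 19 (replace /f/q 95): {"f":{"ck":84,"dr":57,"nv":61,"q":95,"ydw":46},"toz":52,"xqq":{"h":4,"kn":58,"qya":51,"s":29,"t":9,"xi":80}}
After op 20 (add /xqq/dw 46): {"f":{"ck":84,"dr":57,"nv":61,"q":95,"ydw":46},"toz":52,"xqq":{"dw":46,"h":4,"kn":58,"qya":51,"s":29,"t":9,"xi":80}}
After op 21 (add /f/uer 0): {"f":{"ck":84,"dr":57,"nv":61,"q":95,"uer":0,"ydw":46},"toz":52,"xqq":{"dw":46,"h":4,"kn":58,"qya":51,"s":29,"t":9,"xi":80}}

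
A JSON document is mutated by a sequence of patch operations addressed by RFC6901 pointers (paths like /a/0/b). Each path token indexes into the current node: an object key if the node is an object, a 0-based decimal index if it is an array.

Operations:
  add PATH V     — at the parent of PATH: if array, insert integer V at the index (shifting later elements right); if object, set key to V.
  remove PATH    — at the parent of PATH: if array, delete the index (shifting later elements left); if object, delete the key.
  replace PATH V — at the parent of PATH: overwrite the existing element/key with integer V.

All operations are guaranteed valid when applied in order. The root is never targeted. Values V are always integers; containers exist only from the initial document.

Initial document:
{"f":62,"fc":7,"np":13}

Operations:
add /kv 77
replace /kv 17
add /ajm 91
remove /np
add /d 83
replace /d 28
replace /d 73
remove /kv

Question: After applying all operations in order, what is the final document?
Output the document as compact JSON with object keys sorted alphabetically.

After op 1 (add /kv 77): {"f":62,"fc":7,"kv":77,"np":13}
After op 2 (replace /kv 17): {"f":62,"fc":7,"kv":17,"np":13}
After op 3 (add /ajm 91): {"ajm":91,"f":62,"fc":7,"kv":17,"np":13}
After op 4 (remove /np): {"ajm":91,"f":62,"fc":7,"kv":17}
After op 5 (add /d 83): {"ajm":91,"d":83,"f":62,"fc":7,"kv":17}
After op 6 (replace /d 28): {"ajm":91,"d":28,"f":62,"fc":7,"kv":17}
After op 7 (replace /d 73): {"ajm":91,"d":73,"f":62,"fc":7,"kv":17}
After op 8 (remove /kv): {"ajm":91,"d":73,"f":62,"fc":7}

Answer: {"ajm":91,"d":73,"f":62,"fc":7}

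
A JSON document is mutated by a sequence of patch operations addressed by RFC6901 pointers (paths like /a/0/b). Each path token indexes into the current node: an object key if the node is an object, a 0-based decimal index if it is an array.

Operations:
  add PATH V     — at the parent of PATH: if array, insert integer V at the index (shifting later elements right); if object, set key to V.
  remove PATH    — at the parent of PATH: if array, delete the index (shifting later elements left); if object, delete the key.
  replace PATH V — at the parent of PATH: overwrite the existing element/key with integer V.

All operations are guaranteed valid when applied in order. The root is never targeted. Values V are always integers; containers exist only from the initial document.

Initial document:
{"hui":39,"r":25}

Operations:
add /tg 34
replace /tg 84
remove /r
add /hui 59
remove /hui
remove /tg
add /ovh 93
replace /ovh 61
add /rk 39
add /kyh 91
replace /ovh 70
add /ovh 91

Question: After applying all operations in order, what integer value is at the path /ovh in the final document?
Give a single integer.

After op 1 (add /tg 34): {"hui":39,"r":25,"tg":34}
After op 2 (replace /tg 84): {"hui":39,"r":25,"tg":84}
After op 3 (remove /r): {"hui":39,"tg":84}
After op 4 (add /hui 59): {"hui":59,"tg":84}
After op 5 (remove /hui): {"tg":84}
After op 6 (remove /tg): {}
After op 7 (add /ovh 93): {"ovh":93}
After op 8 (replace /ovh 61): {"ovh":61}
After op 9 (add /rk 39): {"ovh":61,"rk":39}
After op 10 (add /kyh 91): {"kyh":91,"ovh":61,"rk":39}
After op 11 (replace /ovh 70): {"kyh":91,"ovh":70,"rk":39}
After op 12 (add /ovh 91): {"kyh":91,"ovh":91,"rk":39}
Value at /ovh: 91

Answer: 91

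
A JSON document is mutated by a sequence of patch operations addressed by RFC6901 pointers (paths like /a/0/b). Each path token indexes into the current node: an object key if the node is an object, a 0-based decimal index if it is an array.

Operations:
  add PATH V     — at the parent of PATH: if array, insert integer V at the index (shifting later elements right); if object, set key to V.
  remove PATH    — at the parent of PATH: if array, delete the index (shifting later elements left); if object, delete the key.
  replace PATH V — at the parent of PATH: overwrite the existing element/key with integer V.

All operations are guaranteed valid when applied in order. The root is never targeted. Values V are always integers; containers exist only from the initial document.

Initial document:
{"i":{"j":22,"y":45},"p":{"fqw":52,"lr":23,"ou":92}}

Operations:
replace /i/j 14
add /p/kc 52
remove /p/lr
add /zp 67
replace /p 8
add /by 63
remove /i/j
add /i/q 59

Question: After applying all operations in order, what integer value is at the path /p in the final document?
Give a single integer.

Answer: 8

Derivation:
After op 1 (replace /i/j 14): {"i":{"j":14,"y":45},"p":{"fqw":52,"lr":23,"ou":92}}
After op 2 (add /p/kc 52): {"i":{"j":14,"y":45},"p":{"fqw":52,"kc":52,"lr":23,"ou":92}}
After op 3 (remove /p/lr): {"i":{"j":14,"y":45},"p":{"fqw":52,"kc":52,"ou":92}}
After op 4 (add /zp 67): {"i":{"j":14,"y":45},"p":{"fqw":52,"kc":52,"ou":92},"zp":67}
After op 5 (replace /p 8): {"i":{"j":14,"y":45},"p":8,"zp":67}
After op 6 (add /by 63): {"by":63,"i":{"j":14,"y":45},"p":8,"zp":67}
After op 7 (remove /i/j): {"by":63,"i":{"y":45},"p":8,"zp":67}
After op 8 (add /i/q 59): {"by":63,"i":{"q":59,"y":45},"p":8,"zp":67}
Value at /p: 8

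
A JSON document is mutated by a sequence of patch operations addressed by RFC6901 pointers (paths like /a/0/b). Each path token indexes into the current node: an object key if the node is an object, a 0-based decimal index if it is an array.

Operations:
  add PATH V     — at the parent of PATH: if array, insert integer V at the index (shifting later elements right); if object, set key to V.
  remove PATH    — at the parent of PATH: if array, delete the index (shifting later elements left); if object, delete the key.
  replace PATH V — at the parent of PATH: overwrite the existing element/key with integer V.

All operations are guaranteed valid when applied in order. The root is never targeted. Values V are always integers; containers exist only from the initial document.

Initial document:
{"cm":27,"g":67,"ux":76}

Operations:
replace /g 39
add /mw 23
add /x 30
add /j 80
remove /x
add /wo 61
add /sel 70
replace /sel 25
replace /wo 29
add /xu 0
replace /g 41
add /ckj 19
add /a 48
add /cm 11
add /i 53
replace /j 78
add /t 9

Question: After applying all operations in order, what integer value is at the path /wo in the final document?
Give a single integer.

After op 1 (replace /g 39): {"cm":27,"g":39,"ux":76}
After op 2 (add /mw 23): {"cm":27,"g":39,"mw":23,"ux":76}
After op 3 (add /x 30): {"cm":27,"g":39,"mw":23,"ux":76,"x":30}
After op 4 (add /j 80): {"cm":27,"g":39,"j":80,"mw":23,"ux":76,"x":30}
After op 5 (remove /x): {"cm":27,"g":39,"j":80,"mw":23,"ux":76}
After op 6 (add /wo 61): {"cm":27,"g":39,"j":80,"mw":23,"ux":76,"wo":61}
After op 7 (add /sel 70): {"cm":27,"g":39,"j":80,"mw":23,"sel":70,"ux":76,"wo":61}
After op 8 (replace /sel 25): {"cm":27,"g":39,"j":80,"mw":23,"sel":25,"ux":76,"wo":61}
After op 9 (replace /wo 29): {"cm":27,"g":39,"j":80,"mw":23,"sel":25,"ux":76,"wo":29}
After op 10 (add /xu 0): {"cm":27,"g":39,"j":80,"mw":23,"sel":25,"ux":76,"wo":29,"xu":0}
After op 11 (replace /g 41): {"cm":27,"g":41,"j":80,"mw":23,"sel":25,"ux":76,"wo":29,"xu":0}
After op 12 (add /ckj 19): {"ckj":19,"cm":27,"g":41,"j":80,"mw":23,"sel":25,"ux":76,"wo":29,"xu":0}
After op 13 (add /a 48): {"a":48,"ckj":19,"cm":27,"g":41,"j":80,"mw":23,"sel":25,"ux":76,"wo":29,"xu":0}
After op 14 (add /cm 11): {"a":48,"ckj":19,"cm":11,"g":41,"j":80,"mw":23,"sel":25,"ux":76,"wo":29,"xu":0}
After op 15 (add /i 53): {"a":48,"ckj":19,"cm":11,"g":41,"i":53,"j":80,"mw":23,"sel":25,"ux":76,"wo":29,"xu":0}
After op 16 (replace /j 78): {"a":48,"ckj":19,"cm":11,"g":41,"i":53,"j":78,"mw":23,"sel":25,"ux":76,"wo":29,"xu":0}
After op 17 (add /t 9): {"a":48,"ckj":19,"cm":11,"g":41,"i":53,"j":78,"mw":23,"sel":25,"t":9,"ux":76,"wo":29,"xu":0}
Value at /wo: 29

Answer: 29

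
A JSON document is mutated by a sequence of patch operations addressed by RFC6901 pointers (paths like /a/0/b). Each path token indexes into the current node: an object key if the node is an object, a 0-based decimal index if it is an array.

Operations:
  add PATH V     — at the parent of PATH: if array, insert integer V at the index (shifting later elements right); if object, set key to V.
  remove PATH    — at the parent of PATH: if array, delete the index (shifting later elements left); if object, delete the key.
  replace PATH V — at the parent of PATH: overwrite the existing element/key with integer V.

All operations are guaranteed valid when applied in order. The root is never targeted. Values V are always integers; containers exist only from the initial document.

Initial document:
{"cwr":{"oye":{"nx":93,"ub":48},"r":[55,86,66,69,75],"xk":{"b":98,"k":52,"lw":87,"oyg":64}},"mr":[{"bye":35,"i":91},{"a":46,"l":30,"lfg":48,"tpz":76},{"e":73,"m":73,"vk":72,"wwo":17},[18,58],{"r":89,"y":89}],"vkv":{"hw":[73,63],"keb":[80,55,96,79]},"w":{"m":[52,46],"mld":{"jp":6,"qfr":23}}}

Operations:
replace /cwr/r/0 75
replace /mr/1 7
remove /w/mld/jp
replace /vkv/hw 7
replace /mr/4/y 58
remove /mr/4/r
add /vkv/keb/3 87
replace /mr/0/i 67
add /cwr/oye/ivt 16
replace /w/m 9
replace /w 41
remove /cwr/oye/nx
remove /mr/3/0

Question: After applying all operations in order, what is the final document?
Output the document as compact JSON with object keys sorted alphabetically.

Answer: {"cwr":{"oye":{"ivt":16,"ub":48},"r":[75,86,66,69,75],"xk":{"b":98,"k":52,"lw":87,"oyg":64}},"mr":[{"bye":35,"i":67},7,{"e":73,"m":73,"vk":72,"wwo":17},[58],{"y":58}],"vkv":{"hw":7,"keb":[80,55,96,87,79]},"w":41}

Derivation:
After op 1 (replace /cwr/r/0 75): {"cwr":{"oye":{"nx":93,"ub":48},"r":[75,86,66,69,75],"xk":{"b":98,"k":52,"lw":87,"oyg":64}},"mr":[{"bye":35,"i":91},{"a":46,"l":30,"lfg":48,"tpz":76},{"e":73,"m":73,"vk":72,"wwo":17},[18,58],{"r":89,"y":89}],"vkv":{"hw":[73,63],"keb":[80,55,96,79]},"w":{"m":[52,46],"mld":{"jp":6,"qfr":23}}}
After op 2 (replace /mr/1 7): {"cwr":{"oye":{"nx":93,"ub":48},"r":[75,86,66,69,75],"xk":{"b":98,"k":52,"lw":87,"oyg":64}},"mr":[{"bye":35,"i":91},7,{"e":73,"m":73,"vk":72,"wwo":17},[18,58],{"r":89,"y":89}],"vkv":{"hw":[73,63],"keb":[80,55,96,79]},"w":{"m":[52,46],"mld":{"jp":6,"qfr":23}}}
After op 3 (remove /w/mld/jp): {"cwr":{"oye":{"nx":93,"ub":48},"r":[75,86,66,69,75],"xk":{"b":98,"k":52,"lw":87,"oyg":64}},"mr":[{"bye":35,"i":91},7,{"e":73,"m":73,"vk":72,"wwo":17},[18,58],{"r":89,"y":89}],"vkv":{"hw":[73,63],"keb":[80,55,96,79]},"w":{"m":[52,46],"mld":{"qfr":23}}}
After op 4 (replace /vkv/hw 7): {"cwr":{"oye":{"nx":93,"ub":48},"r":[75,86,66,69,75],"xk":{"b":98,"k":52,"lw":87,"oyg":64}},"mr":[{"bye":35,"i":91},7,{"e":73,"m":73,"vk":72,"wwo":17},[18,58],{"r":89,"y":89}],"vkv":{"hw":7,"keb":[80,55,96,79]},"w":{"m":[52,46],"mld":{"qfr":23}}}
After op 5 (replace /mr/4/y 58): {"cwr":{"oye":{"nx":93,"ub":48},"r":[75,86,66,69,75],"xk":{"b":98,"k":52,"lw":87,"oyg":64}},"mr":[{"bye":35,"i":91},7,{"e":73,"m":73,"vk":72,"wwo":17},[18,58],{"r":89,"y":58}],"vkv":{"hw":7,"keb":[80,55,96,79]},"w":{"m":[52,46],"mld":{"qfr":23}}}
After op 6 (remove /mr/4/r): {"cwr":{"oye":{"nx":93,"ub":48},"r":[75,86,66,69,75],"xk":{"b":98,"k":52,"lw":87,"oyg":64}},"mr":[{"bye":35,"i":91},7,{"e":73,"m":73,"vk":72,"wwo":17},[18,58],{"y":58}],"vkv":{"hw":7,"keb":[80,55,96,79]},"w":{"m":[52,46],"mld":{"qfr":23}}}
After op 7 (add /vkv/keb/3 87): {"cwr":{"oye":{"nx":93,"ub":48},"r":[75,86,66,69,75],"xk":{"b":98,"k":52,"lw":87,"oyg":64}},"mr":[{"bye":35,"i":91},7,{"e":73,"m":73,"vk":72,"wwo":17},[18,58],{"y":58}],"vkv":{"hw":7,"keb":[80,55,96,87,79]},"w":{"m":[52,46],"mld":{"qfr":23}}}
After op 8 (replace /mr/0/i 67): {"cwr":{"oye":{"nx":93,"ub":48},"r":[75,86,66,69,75],"xk":{"b":98,"k":52,"lw":87,"oyg":64}},"mr":[{"bye":35,"i":67},7,{"e":73,"m":73,"vk":72,"wwo":17},[18,58],{"y":58}],"vkv":{"hw":7,"keb":[80,55,96,87,79]},"w":{"m":[52,46],"mld":{"qfr":23}}}
After op 9 (add /cwr/oye/ivt 16): {"cwr":{"oye":{"ivt":16,"nx":93,"ub":48},"r":[75,86,66,69,75],"xk":{"b":98,"k":52,"lw":87,"oyg":64}},"mr":[{"bye":35,"i":67},7,{"e":73,"m":73,"vk":72,"wwo":17},[18,58],{"y":58}],"vkv":{"hw":7,"keb":[80,55,96,87,79]},"w":{"m":[52,46],"mld":{"qfr":23}}}
After op 10 (replace /w/m 9): {"cwr":{"oye":{"ivt":16,"nx":93,"ub":48},"r":[75,86,66,69,75],"xk":{"b":98,"k":52,"lw":87,"oyg":64}},"mr":[{"bye":35,"i":67},7,{"e":73,"m":73,"vk":72,"wwo":17},[18,58],{"y":58}],"vkv":{"hw":7,"keb":[80,55,96,87,79]},"w":{"m":9,"mld":{"qfr":23}}}
After op 11 (replace /w 41): {"cwr":{"oye":{"ivt":16,"nx":93,"ub":48},"r":[75,86,66,69,75],"xk":{"b":98,"k":52,"lw":87,"oyg":64}},"mr":[{"bye":35,"i":67},7,{"e":73,"m":73,"vk":72,"wwo":17},[18,58],{"y":58}],"vkv":{"hw":7,"keb":[80,55,96,87,79]},"w":41}
After op 12 (remove /cwr/oye/nx): {"cwr":{"oye":{"ivt":16,"ub":48},"r":[75,86,66,69,75],"xk":{"b":98,"k":52,"lw":87,"oyg":64}},"mr":[{"bye":35,"i":67},7,{"e":73,"m":73,"vk":72,"wwo":17},[18,58],{"y":58}],"vkv":{"hw":7,"keb":[80,55,96,87,79]},"w":41}
After op 13 (remove /mr/3/0): {"cwr":{"oye":{"ivt":16,"ub":48},"r":[75,86,66,69,75],"xk":{"b":98,"k":52,"lw":87,"oyg":64}},"mr":[{"bye":35,"i":67},7,{"e":73,"m":73,"vk":72,"wwo":17},[58],{"y":58}],"vkv":{"hw":7,"keb":[80,55,96,87,79]},"w":41}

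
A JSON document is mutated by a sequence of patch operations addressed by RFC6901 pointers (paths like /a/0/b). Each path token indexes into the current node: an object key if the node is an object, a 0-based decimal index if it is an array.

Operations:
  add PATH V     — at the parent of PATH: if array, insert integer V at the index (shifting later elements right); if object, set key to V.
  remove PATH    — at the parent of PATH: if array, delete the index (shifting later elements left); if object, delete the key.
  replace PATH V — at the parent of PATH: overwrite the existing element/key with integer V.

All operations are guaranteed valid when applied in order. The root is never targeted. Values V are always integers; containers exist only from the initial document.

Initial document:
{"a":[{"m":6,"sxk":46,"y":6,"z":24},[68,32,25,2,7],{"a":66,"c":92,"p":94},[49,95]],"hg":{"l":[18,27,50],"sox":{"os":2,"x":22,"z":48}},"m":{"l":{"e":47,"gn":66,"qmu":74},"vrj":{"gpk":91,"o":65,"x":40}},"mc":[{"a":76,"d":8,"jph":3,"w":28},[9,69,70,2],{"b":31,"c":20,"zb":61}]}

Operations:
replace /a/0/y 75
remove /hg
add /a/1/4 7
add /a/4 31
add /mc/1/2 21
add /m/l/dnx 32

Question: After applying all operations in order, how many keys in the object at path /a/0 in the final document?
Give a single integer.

Answer: 4

Derivation:
After op 1 (replace /a/0/y 75): {"a":[{"m":6,"sxk":46,"y":75,"z":24},[68,32,25,2,7],{"a":66,"c":92,"p":94},[49,95]],"hg":{"l":[18,27,50],"sox":{"os":2,"x":22,"z":48}},"m":{"l":{"e":47,"gn":66,"qmu":74},"vrj":{"gpk":91,"o":65,"x":40}},"mc":[{"a":76,"d":8,"jph":3,"w":28},[9,69,70,2],{"b":31,"c":20,"zb":61}]}
After op 2 (remove /hg): {"a":[{"m":6,"sxk":46,"y":75,"z":24},[68,32,25,2,7],{"a":66,"c":92,"p":94},[49,95]],"m":{"l":{"e":47,"gn":66,"qmu":74},"vrj":{"gpk":91,"o":65,"x":40}},"mc":[{"a":76,"d":8,"jph":3,"w":28},[9,69,70,2],{"b":31,"c":20,"zb":61}]}
After op 3 (add /a/1/4 7): {"a":[{"m":6,"sxk":46,"y":75,"z":24},[68,32,25,2,7,7],{"a":66,"c":92,"p":94},[49,95]],"m":{"l":{"e":47,"gn":66,"qmu":74},"vrj":{"gpk":91,"o":65,"x":40}},"mc":[{"a":76,"d":8,"jph":3,"w":28},[9,69,70,2],{"b":31,"c":20,"zb":61}]}
After op 4 (add /a/4 31): {"a":[{"m":6,"sxk":46,"y":75,"z":24},[68,32,25,2,7,7],{"a":66,"c":92,"p":94},[49,95],31],"m":{"l":{"e":47,"gn":66,"qmu":74},"vrj":{"gpk":91,"o":65,"x":40}},"mc":[{"a":76,"d":8,"jph":3,"w":28},[9,69,70,2],{"b":31,"c":20,"zb":61}]}
After op 5 (add /mc/1/2 21): {"a":[{"m":6,"sxk":46,"y":75,"z":24},[68,32,25,2,7,7],{"a":66,"c":92,"p":94},[49,95],31],"m":{"l":{"e":47,"gn":66,"qmu":74},"vrj":{"gpk":91,"o":65,"x":40}},"mc":[{"a":76,"d":8,"jph":3,"w":28},[9,69,21,70,2],{"b":31,"c":20,"zb":61}]}
After op 6 (add /m/l/dnx 32): {"a":[{"m":6,"sxk":46,"y":75,"z":24},[68,32,25,2,7,7],{"a":66,"c":92,"p":94},[49,95],31],"m":{"l":{"dnx":32,"e":47,"gn":66,"qmu":74},"vrj":{"gpk":91,"o":65,"x":40}},"mc":[{"a":76,"d":8,"jph":3,"w":28},[9,69,21,70,2],{"b":31,"c":20,"zb":61}]}
Size at path /a/0: 4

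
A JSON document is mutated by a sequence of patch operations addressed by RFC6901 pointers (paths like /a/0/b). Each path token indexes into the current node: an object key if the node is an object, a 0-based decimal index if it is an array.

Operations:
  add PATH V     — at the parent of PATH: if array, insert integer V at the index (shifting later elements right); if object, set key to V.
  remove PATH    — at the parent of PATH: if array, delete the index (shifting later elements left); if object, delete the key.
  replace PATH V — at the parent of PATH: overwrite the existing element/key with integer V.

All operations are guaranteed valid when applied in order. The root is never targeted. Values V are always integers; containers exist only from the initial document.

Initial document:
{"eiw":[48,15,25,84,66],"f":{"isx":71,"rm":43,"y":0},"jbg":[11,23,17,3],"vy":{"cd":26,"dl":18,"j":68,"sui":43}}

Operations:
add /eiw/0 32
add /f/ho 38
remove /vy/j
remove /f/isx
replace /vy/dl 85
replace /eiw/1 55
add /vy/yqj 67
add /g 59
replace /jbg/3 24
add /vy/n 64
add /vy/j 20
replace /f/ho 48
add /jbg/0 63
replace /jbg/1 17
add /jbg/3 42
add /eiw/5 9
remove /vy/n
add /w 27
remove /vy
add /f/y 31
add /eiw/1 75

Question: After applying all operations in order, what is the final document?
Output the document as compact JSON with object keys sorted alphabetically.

After op 1 (add /eiw/0 32): {"eiw":[32,48,15,25,84,66],"f":{"isx":71,"rm":43,"y":0},"jbg":[11,23,17,3],"vy":{"cd":26,"dl":18,"j":68,"sui":43}}
After op 2 (add /f/ho 38): {"eiw":[32,48,15,25,84,66],"f":{"ho":38,"isx":71,"rm":43,"y":0},"jbg":[11,23,17,3],"vy":{"cd":26,"dl":18,"j":68,"sui":43}}
After op 3 (remove /vy/j): {"eiw":[32,48,15,25,84,66],"f":{"ho":38,"isx":71,"rm":43,"y":0},"jbg":[11,23,17,3],"vy":{"cd":26,"dl":18,"sui":43}}
After op 4 (remove /f/isx): {"eiw":[32,48,15,25,84,66],"f":{"ho":38,"rm":43,"y":0},"jbg":[11,23,17,3],"vy":{"cd":26,"dl":18,"sui":43}}
After op 5 (replace /vy/dl 85): {"eiw":[32,48,15,25,84,66],"f":{"ho":38,"rm":43,"y":0},"jbg":[11,23,17,3],"vy":{"cd":26,"dl":85,"sui":43}}
After op 6 (replace /eiw/1 55): {"eiw":[32,55,15,25,84,66],"f":{"ho":38,"rm":43,"y":0},"jbg":[11,23,17,3],"vy":{"cd":26,"dl":85,"sui":43}}
After op 7 (add /vy/yqj 67): {"eiw":[32,55,15,25,84,66],"f":{"ho":38,"rm":43,"y":0},"jbg":[11,23,17,3],"vy":{"cd":26,"dl":85,"sui":43,"yqj":67}}
After op 8 (add /g 59): {"eiw":[32,55,15,25,84,66],"f":{"ho":38,"rm":43,"y":0},"g":59,"jbg":[11,23,17,3],"vy":{"cd":26,"dl":85,"sui":43,"yqj":67}}
After op 9 (replace /jbg/3 24): {"eiw":[32,55,15,25,84,66],"f":{"ho":38,"rm":43,"y":0},"g":59,"jbg":[11,23,17,24],"vy":{"cd":26,"dl":85,"sui":43,"yqj":67}}
After op 10 (add /vy/n 64): {"eiw":[32,55,15,25,84,66],"f":{"ho":38,"rm":43,"y":0},"g":59,"jbg":[11,23,17,24],"vy":{"cd":26,"dl":85,"n":64,"sui":43,"yqj":67}}
After op 11 (add /vy/j 20): {"eiw":[32,55,15,25,84,66],"f":{"ho":38,"rm":43,"y":0},"g":59,"jbg":[11,23,17,24],"vy":{"cd":26,"dl":85,"j":20,"n":64,"sui":43,"yqj":67}}
After op 12 (replace /f/ho 48): {"eiw":[32,55,15,25,84,66],"f":{"ho":48,"rm":43,"y":0},"g":59,"jbg":[11,23,17,24],"vy":{"cd":26,"dl":85,"j":20,"n":64,"sui":43,"yqj":67}}
After op 13 (add /jbg/0 63): {"eiw":[32,55,15,25,84,66],"f":{"ho":48,"rm":43,"y":0},"g":59,"jbg":[63,11,23,17,24],"vy":{"cd":26,"dl":85,"j":20,"n":64,"sui":43,"yqj":67}}
After op 14 (replace /jbg/1 17): {"eiw":[32,55,15,25,84,66],"f":{"ho":48,"rm":43,"y":0},"g":59,"jbg":[63,17,23,17,24],"vy":{"cd":26,"dl":85,"j":20,"n":64,"sui":43,"yqj":67}}
After op 15 (add /jbg/3 42): {"eiw":[32,55,15,25,84,66],"f":{"ho":48,"rm":43,"y":0},"g":59,"jbg":[63,17,23,42,17,24],"vy":{"cd":26,"dl":85,"j":20,"n":64,"sui":43,"yqj":67}}
After op 16 (add /eiw/5 9): {"eiw":[32,55,15,25,84,9,66],"f":{"ho":48,"rm":43,"y":0},"g":59,"jbg":[63,17,23,42,17,24],"vy":{"cd":26,"dl":85,"j":20,"n":64,"sui":43,"yqj":67}}
After op 17 (remove /vy/n): {"eiw":[32,55,15,25,84,9,66],"f":{"ho":48,"rm":43,"y":0},"g":59,"jbg":[63,17,23,42,17,24],"vy":{"cd":26,"dl":85,"j":20,"sui":43,"yqj":67}}
After op 18 (add /w 27): {"eiw":[32,55,15,25,84,9,66],"f":{"ho":48,"rm":43,"y":0},"g":59,"jbg":[63,17,23,42,17,24],"vy":{"cd":26,"dl":85,"j":20,"sui":43,"yqj":67},"w":27}
After op 19 (remove /vy): {"eiw":[32,55,15,25,84,9,66],"f":{"ho":48,"rm":43,"y":0},"g":59,"jbg":[63,17,23,42,17,24],"w":27}
After op 20 (add /f/y 31): {"eiw":[32,55,15,25,84,9,66],"f":{"ho":48,"rm":43,"y":31},"g":59,"jbg":[63,17,23,42,17,24],"w":27}
After op 21 (add /eiw/1 75): {"eiw":[32,75,55,15,25,84,9,66],"f":{"ho":48,"rm":43,"y":31},"g":59,"jbg":[63,17,23,42,17,24],"w":27}

Answer: {"eiw":[32,75,55,15,25,84,9,66],"f":{"ho":48,"rm":43,"y":31},"g":59,"jbg":[63,17,23,42,17,24],"w":27}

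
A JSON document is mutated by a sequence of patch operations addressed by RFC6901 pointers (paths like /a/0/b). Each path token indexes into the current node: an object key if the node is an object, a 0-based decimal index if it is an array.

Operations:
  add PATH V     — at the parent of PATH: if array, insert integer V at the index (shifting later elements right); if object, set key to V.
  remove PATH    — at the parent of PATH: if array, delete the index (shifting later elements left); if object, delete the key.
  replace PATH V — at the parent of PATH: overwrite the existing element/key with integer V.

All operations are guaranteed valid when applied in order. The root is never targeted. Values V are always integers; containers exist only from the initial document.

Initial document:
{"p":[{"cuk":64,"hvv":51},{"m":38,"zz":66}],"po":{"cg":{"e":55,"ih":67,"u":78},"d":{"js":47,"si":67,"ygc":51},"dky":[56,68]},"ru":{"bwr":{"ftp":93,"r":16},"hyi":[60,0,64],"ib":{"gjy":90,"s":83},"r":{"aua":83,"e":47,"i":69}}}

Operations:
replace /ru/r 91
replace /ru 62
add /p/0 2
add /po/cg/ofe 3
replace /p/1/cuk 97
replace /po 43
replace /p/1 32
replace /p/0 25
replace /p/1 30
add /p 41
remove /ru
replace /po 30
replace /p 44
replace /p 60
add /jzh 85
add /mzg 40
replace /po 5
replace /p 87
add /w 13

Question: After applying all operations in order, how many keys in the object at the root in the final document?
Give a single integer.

Answer: 5

Derivation:
After op 1 (replace /ru/r 91): {"p":[{"cuk":64,"hvv":51},{"m":38,"zz":66}],"po":{"cg":{"e":55,"ih":67,"u":78},"d":{"js":47,"si":67,"ygc":51},"dky":[56,68]},"ru":{"bwr":{"ftp":93,"r":16},"hyi":[60,0,64],"ib":{"gjy":90,"s":83},"r":91}}
After op 2 (replace /ru 62): {"p":[{"cuk":64,"hvv":51},{"m":38,"zz":66}],"po":{"cg":{"e":55,"ih":67,"u":78},"d":{"js":47,"si":67,"ygc":51},"dky":[56,68]},"ru":62}
After op 3 (add /p/0 2): {"p":[2,{"cuk":64,"hvv":51},{"m":38,"zz":66}],"po":{"cg":{"e":55,"ih":67,"u":78},"d":{"js":47,"si":67,"ygc":51},"dky":[56,68]},"ru":62}
After op 4 (add /po/cg/ofe 3): {"p":[2,{"cuk":64,"hvv":51},{"m":38,"zz":66}],"po":{"cg":{"e":55,"ih":67,"ofe":3,"u":78},"d":{"js":47,"si":67,"ygc":51},"dky":[56,68]},"ru":62}
After op 5 (replace /p/1/cuk 97): {"p":[2,{"cuk":97,"hvv":51},{"m":38,"zz":66}],"po":{"cg":{"e":55,"ih":67,"ofe":3,"u":78},"d":{"js":47,"si":67,"ygc":51},"dky":[56,68]},"ru":62}
After op 6 (replace /po 43): {"p":[2,{"cuk":97,"hvv":51},{"m":38,"zz":66}],"po":43,"ru":62}
After op 7 (replace /p/1 32): {"p":[2,32,{"m":38,"zz":66}],"po":43,"ru":62}
After op 8 (replace /p/0 25): {"p":[25,32,{"m":38,"zz":66}],"po":43,"ru":62}
After op 9 (replace /p/1 30): {"p":[25,30,{"m":38,"zz":66}],"po":43,"ru":62}
After op 10 (add /p 41): {"p":41,"po":43,"ru":62}
After op 11 (remove /ru): {"p":41,"po":43}
After op 12 (replace /po 30): {"p":41,"po":30}
After op 13 (replace /p 44): {"p":44,"po":30}
After op 14 (replace /p 60): {"p":60,"po":30}
After op 15 (add /jzh 85): {"jzh":85,"p":60,"po":30}
After op 16 (add /mzg 40): {"jzh":85,"mzg":40,"p":60,"po":30}
After op 17 (replace /po 5): {"jzh":85,"mzg":40,"p":60,"po":5}
After op 18 (replace /p 87): {"jzh":85,"mzg":40,"p":87,"po":5}
After op 19 (add /w 13): {"jzh":85,"mzg":40,"p":87,"po":5,"w":13}
Size at the root: 5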